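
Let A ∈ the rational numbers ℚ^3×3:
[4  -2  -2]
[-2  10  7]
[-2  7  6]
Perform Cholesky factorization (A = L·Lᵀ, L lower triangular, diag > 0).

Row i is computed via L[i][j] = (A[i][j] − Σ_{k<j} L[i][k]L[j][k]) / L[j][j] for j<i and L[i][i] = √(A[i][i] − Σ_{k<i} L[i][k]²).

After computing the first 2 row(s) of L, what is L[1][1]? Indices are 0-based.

L[1][1] = 3

Step 1: L[0][0] = √(4) = 2.
  L[1][0] = (-2) / L[0][0] = -1.
Step 2: L[1][1] = √(9) = 3.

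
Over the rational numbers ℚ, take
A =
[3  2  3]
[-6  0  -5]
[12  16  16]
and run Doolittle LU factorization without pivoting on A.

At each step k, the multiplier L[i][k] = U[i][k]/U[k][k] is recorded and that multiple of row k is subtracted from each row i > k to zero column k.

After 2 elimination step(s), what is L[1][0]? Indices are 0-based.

[col 0] pivot 3
  R1 -= -2*R0 → (0, 4, 1)  (L[1][0] := -2)
  R2 -= 4*R0 → (0, 8, 4)  (L[2][0] := 4)
[col 1] pivot 4
  R2 -= 2*R1 → (0, 0, 2)  (L[2][1] := 2)

L[1][0] = -2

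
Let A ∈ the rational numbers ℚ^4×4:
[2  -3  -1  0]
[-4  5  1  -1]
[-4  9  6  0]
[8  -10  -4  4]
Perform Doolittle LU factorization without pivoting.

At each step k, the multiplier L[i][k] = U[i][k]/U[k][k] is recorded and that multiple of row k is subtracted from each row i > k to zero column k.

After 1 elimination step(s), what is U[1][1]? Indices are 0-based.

[col 0] pivot 2
  R1 -= -2*R0 → (0, -1, -1, -1)  (L[1][0] := -2)
  R2 -= -2*R0 → (0, 3, 4, 0)  (L[2][0] := -2)
  R3 -= 4*R0 → (0, 2, 0, 4)  (L[3][0] := 4)

U[1][1] = -1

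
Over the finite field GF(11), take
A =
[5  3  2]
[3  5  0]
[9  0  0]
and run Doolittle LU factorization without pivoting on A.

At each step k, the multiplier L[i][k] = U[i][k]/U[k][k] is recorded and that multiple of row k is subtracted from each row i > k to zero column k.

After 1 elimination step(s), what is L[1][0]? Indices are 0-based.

Step 1: pivot at (0,0) is 5.
  row1 ← row1 − (5)·row0  ⇒  L[1][0]=5, U row1=(0, 1, 1)
  row2 ← row2 − (4)·row0  ⇒  L[2][0]=4, U row2=(0, 10, 3)

L[1][0] = 5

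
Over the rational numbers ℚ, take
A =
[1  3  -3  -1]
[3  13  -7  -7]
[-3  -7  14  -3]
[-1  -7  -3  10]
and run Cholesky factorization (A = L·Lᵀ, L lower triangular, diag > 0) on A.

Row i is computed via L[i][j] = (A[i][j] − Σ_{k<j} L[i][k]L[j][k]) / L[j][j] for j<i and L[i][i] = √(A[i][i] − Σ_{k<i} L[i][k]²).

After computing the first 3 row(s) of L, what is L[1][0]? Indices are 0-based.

L[1][0] = 3

Step 1: L[0][0] = √(1) = 1.
  L[1][0] = (3) / L[0][0] = 3.
Step 2: L[1][1] = √(4) = 2.
  L[2][0] = (-3) / L[0][0] = -3.
  L[2][1] = (2) / L[1][1] = 1.
Step 3: L[2][2] = √(4) = 2.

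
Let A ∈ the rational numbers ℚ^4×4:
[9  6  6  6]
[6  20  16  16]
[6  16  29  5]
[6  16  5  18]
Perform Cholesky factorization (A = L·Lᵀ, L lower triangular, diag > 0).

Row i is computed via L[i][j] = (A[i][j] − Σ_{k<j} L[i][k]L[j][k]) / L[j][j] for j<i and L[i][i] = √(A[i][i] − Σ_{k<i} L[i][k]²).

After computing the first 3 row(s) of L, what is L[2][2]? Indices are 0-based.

Step 1: L[0][0] = √(9) = 3.
  L[1][0] = (6) / L[0][0] = 2.
Step 2: L[1][1] = √(16) = 4.
  L[2][0] = (6) / L[0][0] = 2.
  L[2][1] = (12) / L[1][1] = 3.
Step 3: L[2][2] = √(16) = 4.

L[2][2] = 4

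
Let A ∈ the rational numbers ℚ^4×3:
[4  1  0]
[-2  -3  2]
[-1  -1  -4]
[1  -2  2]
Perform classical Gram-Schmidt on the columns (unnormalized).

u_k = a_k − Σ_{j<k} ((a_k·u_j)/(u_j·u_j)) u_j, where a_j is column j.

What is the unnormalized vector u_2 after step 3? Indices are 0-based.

u_2 = (-62/83, 72/83, -354/83, 38/83)

Step 1: u_0 = a_0 = (4, -2, -1, 1).
Step 2: u_1 = a_1 − (9/22)·u_0 = (-7/11, -24/11, -13/22, -53/22).
Step 3: u_2 = a_2 − (1/11)·u_0 − (-50/83)·u_1 = (-62/83, 72/83, -354/83, 38/83).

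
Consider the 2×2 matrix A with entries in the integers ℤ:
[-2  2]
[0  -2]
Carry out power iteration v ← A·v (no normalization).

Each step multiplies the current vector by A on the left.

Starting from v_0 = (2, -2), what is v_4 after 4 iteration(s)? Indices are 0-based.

v_0 = (2, -2).
v_1 = A·v_0 = (-8, 4).
v_2 = A·v_1 = (24, -8).
v_3 = A·v_2 = (-64, 16).
v_4 = A·v_3 = (160, -32).

v_4 = (160, -32)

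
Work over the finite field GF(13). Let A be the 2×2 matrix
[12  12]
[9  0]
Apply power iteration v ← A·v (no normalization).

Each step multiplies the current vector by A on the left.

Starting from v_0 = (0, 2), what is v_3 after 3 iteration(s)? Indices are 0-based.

v_3 = (3, 5)

v_0 = (0, 2).
v_1 = A·v_0 = (11, 0).
v_2 = A·v_1 = (2, 8).
v_3 = A·v_2 = (3, 5).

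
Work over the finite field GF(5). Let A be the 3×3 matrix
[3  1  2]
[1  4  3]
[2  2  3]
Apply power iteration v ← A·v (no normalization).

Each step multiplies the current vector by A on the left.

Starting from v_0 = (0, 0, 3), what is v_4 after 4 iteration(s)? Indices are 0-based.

v_4 = (4, 3, 2)

v_0 = (0, 0, 3).
v_1 = A·v_0 = (1, 4, 4).
v_2 = A·v_1 = (0, 4, 2).
v_3 = A·v_2 = (3, 2, 4).
v_4 = A·v_3 = (4, 3, 2).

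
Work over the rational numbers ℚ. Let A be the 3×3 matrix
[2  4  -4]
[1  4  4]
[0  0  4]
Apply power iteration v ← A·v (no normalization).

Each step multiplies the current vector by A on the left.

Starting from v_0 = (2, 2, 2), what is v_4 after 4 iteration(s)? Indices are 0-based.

v_0 = (2, 2, 2).
v_1 = A·v_0 = (4, 18, 8).
v_2 = A·v_1 = (48, 108, 32).
v_3 = A·v_2 = (400, 608, 128).
v_4 = A·v_3 = (2720, 3344, 512).

v_4 = (2720, 3344, 512)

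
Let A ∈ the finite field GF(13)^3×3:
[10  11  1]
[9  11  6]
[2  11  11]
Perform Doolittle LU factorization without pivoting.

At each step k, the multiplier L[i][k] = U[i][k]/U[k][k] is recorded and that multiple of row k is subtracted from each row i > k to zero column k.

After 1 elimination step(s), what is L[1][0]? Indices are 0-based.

L[1][0] = 10

[col 0] pivot 10
  R1 -= 10*R0 → (0, 5, 9)  (L[1][0] := 10)
  R2 -= 8*R0 → (0, 1, 3)  (L[2][0] := 8)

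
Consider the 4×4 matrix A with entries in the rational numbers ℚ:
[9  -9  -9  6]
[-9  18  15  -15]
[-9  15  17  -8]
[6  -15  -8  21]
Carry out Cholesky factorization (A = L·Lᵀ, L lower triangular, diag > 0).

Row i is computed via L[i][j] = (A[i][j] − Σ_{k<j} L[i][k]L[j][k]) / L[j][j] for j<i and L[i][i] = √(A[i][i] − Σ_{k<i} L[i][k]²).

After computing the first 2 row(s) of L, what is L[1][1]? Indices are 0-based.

Step 1: L[0][0] = √(9) = 3.
  L[1][0] = (-9) / L[0][0] = -3.
Step 2: L[1][1] = √(9) = 3.

L[1][1] = 3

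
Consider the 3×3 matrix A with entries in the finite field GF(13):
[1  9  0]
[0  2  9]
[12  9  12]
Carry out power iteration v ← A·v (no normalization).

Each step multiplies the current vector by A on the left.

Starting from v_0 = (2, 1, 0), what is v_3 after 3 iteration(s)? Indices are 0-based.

v_3 = (8, 4, 2)

v_0 = (2, 1, 0).
v_1 = A·v_0 = (11, 2, 7).
v_2 = A·v_1 = (3, 2, 0).
v_3 = A·v_2 = (8, 4, 2).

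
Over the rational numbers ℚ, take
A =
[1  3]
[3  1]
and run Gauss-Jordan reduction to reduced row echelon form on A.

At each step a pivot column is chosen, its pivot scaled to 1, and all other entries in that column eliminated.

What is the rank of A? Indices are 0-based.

step 1: normalize row 0 (÷1) = (1, 3)
  row 1: subtract 3×row0 = (0, -8)
step 2: normalize row 1 (÷-8) = (0, 1)
  row 0: subtract 3×row1 = (1, 0)

rank = 2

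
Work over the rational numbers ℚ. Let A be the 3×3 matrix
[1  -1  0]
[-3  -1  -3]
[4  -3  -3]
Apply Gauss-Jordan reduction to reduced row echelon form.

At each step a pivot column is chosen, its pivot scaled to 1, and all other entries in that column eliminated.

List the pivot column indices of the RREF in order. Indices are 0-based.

pivot columns: 0, 1, 2

[1] R0 /= 1  ⇒  (1, -1, 0)
     R1 -= -3·R0  ⇒  (0, -4, -3)
     R2 -= 4·R0  ⇒  (0, 1, -3)
[2] R1 /= -4  ⇒  (0, 1, 3/4)
     R0 -= -1·R1  ⇒  (1, 0, 3/4)
     R2 -= 1·R1  ⇒  (0, 0, -15/4)
[3] R2 /= -15/4  ⇒  (0, 0, 1)
     R0 -= 3/4·R2  ⇒  (1, 0, 0)
     R1 -= 3/4·R2  ⇒  (0, 1, 0)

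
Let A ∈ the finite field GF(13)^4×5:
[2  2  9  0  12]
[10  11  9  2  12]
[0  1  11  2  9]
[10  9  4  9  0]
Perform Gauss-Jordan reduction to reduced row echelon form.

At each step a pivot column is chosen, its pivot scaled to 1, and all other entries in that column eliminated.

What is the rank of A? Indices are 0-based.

pivot(0,0)=2: scale R0 → (1, 1, 11, 0, 6)
  clear (1,0): R1 −= (10)R0 → (0, 1, 3, 2, 4)
  clear (3,0): R3 −= (10)R0 → (0, 12, 11, 9, 5)
pivot(1,1)=1: scale R1 → (0, 1, 3, 2, 4)
  clear (0,1): R0 −= (1)R1 → (1, 0, 8, 11, 2)
  clear (2,1): R2 −= (1)R1 → (0, 0, 8, 0, 5)
  clear (3,1): R3 −= (12)R1 → (0, 0, 1, 11, 9)
pivot(2,2)=8: scale R2 → (0, 0, 1, 0, 12)
  clear (0,2): R0 −= (8)R2 → (1, 0, 0, 11, 10)
  clear (1,2): R1 −= (3)R2 → (0, 1, 0, 2, 7)
  clear (3,2): R3 −= (1)R2 → (0, 0, 0, 11, 10)
pivot(3,3)=11: scale R3 → (0, 0, 0, 1, 8)
  clear (0,3): R0 −= (11)R3 → (1, 0, 0, 0, 0)
  clear (1,3): R1 −= (2)R3 → (0, 1, 0, 0, 4)

rank = 4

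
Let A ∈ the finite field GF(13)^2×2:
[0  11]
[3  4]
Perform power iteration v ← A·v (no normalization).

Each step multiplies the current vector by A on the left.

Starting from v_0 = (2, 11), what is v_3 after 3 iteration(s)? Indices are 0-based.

v_0 = (2, 11).
v_1 = A·v_0 = (4, 11).
v_2 = A·v_1 = (4, 4).
v_3 = A·v_2 = (5, 2).

v_3 = (5, 2)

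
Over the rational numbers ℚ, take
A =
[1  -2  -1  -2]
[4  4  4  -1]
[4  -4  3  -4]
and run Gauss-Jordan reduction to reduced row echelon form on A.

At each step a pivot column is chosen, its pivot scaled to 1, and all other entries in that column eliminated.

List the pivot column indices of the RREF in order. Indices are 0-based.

pivot columns: 0, 1, 2

pivot(0,0)=1: scale R0 → (1, -2, -1, -2)
  clear (1,0): R1 −= (4)R0 → (0, 12, 8, 7)
  clear (2,0): R2 −= (4)R0 → (0, 4, 7, 4)
pivot(1,1)=12: scale R1 → (0, 1, 2/3, 7/12)
  clear (0,1): R0 −= (-2)R1 → (1, 0, 1/3, -5/6)
  clear (2,1): R2 −= (4)R1 → (0, 0, 13/3, 5/3)
pivot(2,2)=13/3: scale R2 → (0, 0, 1, 5/13)
  clear (0,2): R0 −= (1/3)R2 → (1, 0, 0, -25/26)
  clear (1,2): R1 −= (2/3)R2 → (0, 1, 0, 17/52)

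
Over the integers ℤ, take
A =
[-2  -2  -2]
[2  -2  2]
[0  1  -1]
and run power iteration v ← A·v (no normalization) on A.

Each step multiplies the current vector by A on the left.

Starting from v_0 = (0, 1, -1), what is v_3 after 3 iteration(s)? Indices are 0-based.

v_0 = (0, 1, -1).
v_1 = A·v_0 = (0, -4, 2).
v_2 = A·v_1 = (4, 12, -6).
v_3 = A·v_2 = (-20, -28, 18).

v_3 = (-20, -28, 18)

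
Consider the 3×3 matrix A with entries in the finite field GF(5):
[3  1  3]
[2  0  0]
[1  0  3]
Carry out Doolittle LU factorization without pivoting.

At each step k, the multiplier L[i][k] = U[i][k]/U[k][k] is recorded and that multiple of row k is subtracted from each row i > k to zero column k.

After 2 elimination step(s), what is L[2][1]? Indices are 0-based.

Step 1: pivot at (0,0) is 3.
  row1 ← row1 − (4)·row0  ⇒  L[1][0]=4, U row1=(0, 1, 3)
  row2 ← row2 − (2)·row0  ⇒  L[2][0]=2, U row2=(0, 3, 2)
Step 2: pivot at (1,1) is 1.
  row2 ← row2 − (3)·row1  ⇒  L[2][1]=3, U row2=(0, 0, 3)

L[2][1] = 3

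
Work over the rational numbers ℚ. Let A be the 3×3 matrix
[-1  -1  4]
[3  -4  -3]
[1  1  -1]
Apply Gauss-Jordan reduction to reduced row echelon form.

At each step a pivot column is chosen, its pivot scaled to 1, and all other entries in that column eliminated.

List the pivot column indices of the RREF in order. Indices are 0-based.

pivot(0,0)=-1: scale R0 → (1, 1, -4)
  clear (1,0): R1 −= (3)R0 → (0, -7, 9)
  clear (2,0): R2 −= (1)R0 → (0, 0, 3)
pivot(1,1)=-7: scale R1 → (0, 1, -9/7)
  clear (0,1): R0 −= (1)R1 → (1, 0, -19/7)
pivot(2,2)=3: scale R2 → (0, 0, 1)
  clear (0,2): R0 −= (-19/7)R2 → (1, 0, 0)
  clear (1,2): R1 −= (-9/7)R2 → (0, 1, 0)

pivot columns: 0, 1, 2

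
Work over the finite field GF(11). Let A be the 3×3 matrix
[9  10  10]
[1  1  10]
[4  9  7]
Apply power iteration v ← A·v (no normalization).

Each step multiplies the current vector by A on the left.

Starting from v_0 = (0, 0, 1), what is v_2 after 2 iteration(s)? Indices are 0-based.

v_0 = (0, 0, 1).
v_1 = A·v_0 = (10, 10, 7).
v_2 = A·v_1 = (7, 2, 3).

v_2 = (7, 2, 3)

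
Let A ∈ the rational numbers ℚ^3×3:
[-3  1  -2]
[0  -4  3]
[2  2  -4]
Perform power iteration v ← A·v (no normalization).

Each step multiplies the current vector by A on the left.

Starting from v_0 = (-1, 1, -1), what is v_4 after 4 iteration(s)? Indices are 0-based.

v_0 = (-1, 1, -1).
v_1 = A·v_0 = (6, -7, 4).
v_2 = A·v_1 = (-33, 40, -18).
v_3 = A·v_2 = (175, -214, 86).
v_4 = A·v_3 = (-911, 1114, -422).

v_4 = (-911, 1114, -422)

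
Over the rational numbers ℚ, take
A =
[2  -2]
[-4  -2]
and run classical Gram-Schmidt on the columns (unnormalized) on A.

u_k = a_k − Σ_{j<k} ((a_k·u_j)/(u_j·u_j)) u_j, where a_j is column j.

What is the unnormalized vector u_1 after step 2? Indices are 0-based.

Step 1: u_0 = a_0 = (2, -4).
Step 2: u_1 = a_1 − (1/5)·u_0 = (-12/5, -6/5).

u_1 = (-12/5, -6/5)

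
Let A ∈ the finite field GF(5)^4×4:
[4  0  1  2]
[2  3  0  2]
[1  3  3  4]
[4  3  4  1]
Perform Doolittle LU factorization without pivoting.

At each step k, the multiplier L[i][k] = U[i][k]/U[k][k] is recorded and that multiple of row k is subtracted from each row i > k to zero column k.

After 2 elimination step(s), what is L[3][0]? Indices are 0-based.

L[3][0] = 1

Step 1: pivot at (0,0) is 4.
  row1 ← row1 − (3)·row0  ⇒  L[1][0]=3, U row1=(0, 3, 2, 1)
  row2 ← row2 − (4)·row0  ⇒  L[2][0]=4, U row2=(0, 3, 4, 1)
  row3 ← row3 − (1)·row0  ⇒  L[3][0]=1, U row3=(0, 3, 3, 4)
Step 2: pivot at (1,1) is 3.
  row2 ← row2 − (1)·row1  ⇒  L[2][1]=1, U row2=(0, 0, 2, 0)
  row3 ← row3 − (1)·row1  ⇒  L[3][1]=1, U row3=(0, 0, 1, 3)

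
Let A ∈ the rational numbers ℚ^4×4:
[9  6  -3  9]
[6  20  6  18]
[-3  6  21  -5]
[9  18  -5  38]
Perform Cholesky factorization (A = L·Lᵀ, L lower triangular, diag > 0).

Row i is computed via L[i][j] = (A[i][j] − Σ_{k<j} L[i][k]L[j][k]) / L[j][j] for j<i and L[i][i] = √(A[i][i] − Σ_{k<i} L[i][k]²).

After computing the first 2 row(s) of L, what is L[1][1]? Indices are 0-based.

L[1][1] = 4

Step 1: L[0][0] = √(9) = 3.
  L[1][0] = (6) / L[0][0] = 2.
Step 2: L[1][1] = √(16) = 4.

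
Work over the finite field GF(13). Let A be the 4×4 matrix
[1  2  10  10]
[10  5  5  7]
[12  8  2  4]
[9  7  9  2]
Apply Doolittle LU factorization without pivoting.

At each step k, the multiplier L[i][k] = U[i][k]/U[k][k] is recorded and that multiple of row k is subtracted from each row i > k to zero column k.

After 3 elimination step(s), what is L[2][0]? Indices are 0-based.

k=0: U[0][0]=1
  eliminate (1,0): mult=10, new row 1: (0, 11, 9, 11); set L[1][0]=10
  eliminate (2,0): mult=12, new row 2: (0, 10, 12, 1); set L[2][0]=12
  eliminate (3,0): mult=9, new row 3: (0, 2, 10, 3); set L[3][0]=9
k=1: U[1][1]=11
  eliminate (2,1): mult=8, new row 2: (0, 0, 5, 4); set L[2][1]=8
  eliminate (3,1): mult=12, new row 3: (0, 0, 6, 1); set L[3][1]=12
k=2: U[2][2]=5
  eliminate (3,2): mult=9, new row 3: (0, 0, 0, 4); set L[3][2]=9

L[2][0] = 12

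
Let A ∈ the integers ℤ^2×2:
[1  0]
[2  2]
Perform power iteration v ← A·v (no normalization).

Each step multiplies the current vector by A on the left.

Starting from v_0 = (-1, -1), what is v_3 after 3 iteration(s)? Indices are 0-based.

v_0 = (-1, -1).
v_1 = A·v_0 = (-1, -4).
v_2 = A·v_1 = (-1, -10).
v_3 = A·v_2 = (-1, -22).

v_3 = (-1, -22)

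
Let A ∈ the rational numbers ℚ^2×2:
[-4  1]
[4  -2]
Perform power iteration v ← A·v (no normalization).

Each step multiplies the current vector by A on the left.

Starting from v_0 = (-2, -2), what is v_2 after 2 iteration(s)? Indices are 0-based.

v_2 = (-28, 32)

v_0 = (-2, -2).
v_1 = A·v_0 = (6, -4).
v_2 = A·v_1 = (-28, 32).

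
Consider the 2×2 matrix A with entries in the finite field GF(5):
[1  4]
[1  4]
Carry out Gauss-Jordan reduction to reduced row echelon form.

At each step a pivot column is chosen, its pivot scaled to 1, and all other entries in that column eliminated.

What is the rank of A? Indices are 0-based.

[1] R0 /= 1  ⇒  (1, 4)
     R1 -= 1·R0  ⇒  (0, 0)
column 1 empty below row 1

rank = 1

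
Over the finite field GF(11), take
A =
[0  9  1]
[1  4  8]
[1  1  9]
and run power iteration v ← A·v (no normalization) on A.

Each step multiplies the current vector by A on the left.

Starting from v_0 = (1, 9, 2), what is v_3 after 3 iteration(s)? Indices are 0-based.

v_0 = (1, 9, 2).
v_1 = A·v_0 = (6, 9, 6).
v_2 = A·v_1 = (10, 2, 3).
v_3 = A·v_2 = (10, 9, 6).

v_3 = (10, 9, 6)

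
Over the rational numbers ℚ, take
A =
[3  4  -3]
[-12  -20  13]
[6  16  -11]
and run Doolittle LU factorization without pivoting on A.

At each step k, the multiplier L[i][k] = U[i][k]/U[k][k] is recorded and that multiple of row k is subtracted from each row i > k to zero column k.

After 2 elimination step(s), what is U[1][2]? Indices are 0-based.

Step 1: pivot at (0,0) is 3.
  row1 ← row1 − (-4)·row0  ⇒  L[1][0]=-4, U row1=(0, -4, 1)
  row2 ← row2 − (2)·row0  ⇒  L[2][0]=2, U row2=(0, 8, -5)
Step 2: pivot at (1,1) is -4.
  row2 ← row2 − (-2)·row1  ⇒  L[2][1]=-2, U row2=(0, 0, -3)

U[1][2] = 1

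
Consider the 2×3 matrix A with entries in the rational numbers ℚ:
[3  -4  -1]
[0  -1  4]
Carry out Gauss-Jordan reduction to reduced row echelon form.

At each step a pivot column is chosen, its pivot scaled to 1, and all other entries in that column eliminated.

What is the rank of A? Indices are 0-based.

rank = 2

step 1: normalize row 0 (÷3) = (1, -4/3, -1/3)
step 2: normalize row 1 (÷-1) = (0, 1, -4)
  row 0: subtract -4/3×row1 = (1, 0, -17/3)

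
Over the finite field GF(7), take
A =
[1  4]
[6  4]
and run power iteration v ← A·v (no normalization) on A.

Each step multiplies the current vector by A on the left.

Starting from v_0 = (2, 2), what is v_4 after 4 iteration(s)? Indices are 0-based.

v_4 = (3, 5)

v_0 = (2, 2).
v_1 = A·v_0 = (3, 6).
v_2 = A·v_1 = (6, 0).
v_3 = A·v_2 = (6, 1).
v_4 = A·v_3 = (3, 5).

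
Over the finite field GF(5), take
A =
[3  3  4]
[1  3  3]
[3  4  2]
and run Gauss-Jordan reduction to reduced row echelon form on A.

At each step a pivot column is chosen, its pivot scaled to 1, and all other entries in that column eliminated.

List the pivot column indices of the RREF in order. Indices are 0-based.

pivot columns: 0, 1, 2

step 1: normalize row 0 (÷3) = (1, 1, 3)
  row 1: subtract 1×row0 = (0, 2, 0)
  row 2: subtract 3×row0 = (0, 1, 3)
step 2: normalize row 1 (÷2) = (0, 1, 0)
  row 0: subtract 1×row1 = (1, 0, 3)
  row 2: subtract 1×row1 = (0, 0, 3)
step 3: normalize row 2 (÷3) = (0, 0, 1)
  row 0: subtract 3×row2 = (1, 0, 0)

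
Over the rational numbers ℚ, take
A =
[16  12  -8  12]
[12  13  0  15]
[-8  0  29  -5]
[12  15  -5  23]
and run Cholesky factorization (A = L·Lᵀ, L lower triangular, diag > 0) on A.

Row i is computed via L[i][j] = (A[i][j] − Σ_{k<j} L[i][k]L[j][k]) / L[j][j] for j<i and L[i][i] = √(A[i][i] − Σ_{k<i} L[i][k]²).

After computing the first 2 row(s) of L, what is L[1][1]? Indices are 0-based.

L[1][1] = 2

Step 1: L[0][0] = √(16) = 4.
  L[1][0] = (12) / L[0][0] = 3.
Step 2: L[1][1] = √(4) = 2.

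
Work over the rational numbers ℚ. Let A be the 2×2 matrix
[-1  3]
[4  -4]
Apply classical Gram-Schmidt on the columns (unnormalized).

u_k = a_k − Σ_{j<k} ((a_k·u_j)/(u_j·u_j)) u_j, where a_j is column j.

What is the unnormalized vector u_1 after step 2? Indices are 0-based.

u_1 = (32/17, 8/17)

Step 1: u_0 = a_0 = (-1, 4).
Step 2: u_1 = a_1 − (-19/17)·u_0 = (32/17, 8/17).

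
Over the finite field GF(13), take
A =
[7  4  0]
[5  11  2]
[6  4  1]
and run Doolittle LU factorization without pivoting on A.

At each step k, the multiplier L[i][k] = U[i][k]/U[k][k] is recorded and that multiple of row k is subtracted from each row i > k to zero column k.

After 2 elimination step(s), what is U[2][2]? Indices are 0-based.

[col 0] pivot 7
  R1 -= 10*R0 → (0, 10, 2)  (L[1][0] := 10)
  R2 -= 12*R0 → (0, 8, 1)  (L[2][0] := 12)
[col 1] pivot 10
  R2 -= 6*R1 → (0, 0, 2)  (L[2][1] := 6)

U[2][2] = 2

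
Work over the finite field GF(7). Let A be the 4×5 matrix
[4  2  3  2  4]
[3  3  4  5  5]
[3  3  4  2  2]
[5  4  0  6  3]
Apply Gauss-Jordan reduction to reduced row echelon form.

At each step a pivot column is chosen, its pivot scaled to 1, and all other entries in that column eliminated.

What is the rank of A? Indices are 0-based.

rank = 4

step 1: normalize row 0 (÷4) = (1, 4, 6, 4, 1)
  row 1: subtract 3×row0 = (0, 5, 0, 0, 2)
  row 2: subtract 3×row0 = (0, 5, 0, 4, 6)
  row 3: subtract 5×row0 = (0, 5, 5, 0, 5)
step 2: normalize row 1 (÷5) = (0, 1, 0, 0, 6)
  row 0: subtract 4×row1 = (1, 0, 6, 4, 5)
  row 2: subtract 5×row1 = (0, 0, 0, 4, 4)
  row 3: subtract 5×row1 = (0, 0, 5, 0, 3)
step 3: exchange rows 2,3
step 3: normalize row 2 (÷5) = (0, 0, 1, 0, 2)
  row 0: subtract 6×row2 = (1, 0, 0, 4, 0)
step 4: normalize row 3 (÷4) = (0, 0, 0, 1, 1)
  row 0: subtract 4×row3 = (1, 0, 0, 0, 3)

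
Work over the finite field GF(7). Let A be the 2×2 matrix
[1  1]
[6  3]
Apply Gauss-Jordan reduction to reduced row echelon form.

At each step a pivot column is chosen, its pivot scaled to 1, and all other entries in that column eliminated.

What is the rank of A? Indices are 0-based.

step 1: normalize row 0 (÷1) = (1, 1)
  row 1: subtract 6×row0 = (0, 4)
step 2: normalize row 1 (÷4) = (0, 1)
  row 0: subtract 1×row1 = (1, 0)

rank = 2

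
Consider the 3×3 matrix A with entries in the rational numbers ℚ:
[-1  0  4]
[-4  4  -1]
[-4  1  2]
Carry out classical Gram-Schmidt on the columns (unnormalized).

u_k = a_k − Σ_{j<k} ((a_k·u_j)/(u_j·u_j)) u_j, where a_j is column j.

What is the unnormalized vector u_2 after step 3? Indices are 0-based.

u_2 = (468/161, 39/161, -156/161)

Step 1: u_0 = a_0 = (-1, -4, -4).
Step 2: u_1 = a_1 − (-20/33)·u_0 = (-20/33, 52/33, -47/33).
Step 3: u_2 = a_2 − (-8/33)·u_0 − (-226/161)·u_1 = (468/161, 39/161, -156/161).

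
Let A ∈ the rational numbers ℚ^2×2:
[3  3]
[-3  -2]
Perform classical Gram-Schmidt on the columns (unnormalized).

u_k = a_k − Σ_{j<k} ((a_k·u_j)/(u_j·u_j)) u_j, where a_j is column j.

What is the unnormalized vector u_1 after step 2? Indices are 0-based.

u_1 = (1/2, 1/2)

Step 1: u_0 = a_0 = (3, -3).
Step 2: u_1 = a_1 − (5/6)·u_0 = (1/2, 1/2).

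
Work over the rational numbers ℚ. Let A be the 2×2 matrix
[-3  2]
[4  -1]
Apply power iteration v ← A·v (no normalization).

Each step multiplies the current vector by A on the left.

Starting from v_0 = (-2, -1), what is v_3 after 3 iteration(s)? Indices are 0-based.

v_0 = (-2, -1).
v_1 = A·v_0 = (4, -7).
v_2 = A·v_1 = (-26, 23).
v_3 = A·v_2 = (124, -127).

v_3 = (124, -127)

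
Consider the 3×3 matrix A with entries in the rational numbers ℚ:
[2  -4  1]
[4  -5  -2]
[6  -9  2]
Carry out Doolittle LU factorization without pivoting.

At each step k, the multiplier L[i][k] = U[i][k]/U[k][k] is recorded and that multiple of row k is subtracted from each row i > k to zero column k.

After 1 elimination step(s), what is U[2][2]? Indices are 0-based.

U[2][2] = -1

k=0: U[0][0]=2
  eliminate (1,0): mult=2, new row 1: (0, 3, -4); set L[1][0]=2
  eliminate (2,0): mult=3, new row 2: (0, 3, -1); set L[2][0]=3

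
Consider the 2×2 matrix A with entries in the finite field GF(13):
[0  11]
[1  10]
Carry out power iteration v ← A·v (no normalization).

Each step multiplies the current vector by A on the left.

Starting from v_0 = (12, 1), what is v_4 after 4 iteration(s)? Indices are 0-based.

v_0 = (12, 1).
v_1 = A·v_0 = (11, 9).
v_2 = A·v_1 = (8, 10).
v_3 = A·v_2 = (6, 4).
v_4 = A·v_3 = (5, 7).

v_4 = (5, 7)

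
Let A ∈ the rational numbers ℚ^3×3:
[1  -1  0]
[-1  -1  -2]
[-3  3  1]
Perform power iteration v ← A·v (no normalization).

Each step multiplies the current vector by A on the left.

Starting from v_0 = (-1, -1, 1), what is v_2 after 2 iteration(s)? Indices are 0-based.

v_0 = (-1, -1, 1).
v_1 = A·v_0 = (0, 0, 1).
v_2 = A·v_1 = (0, -2, 1).

v_2 = (0, -2, 1)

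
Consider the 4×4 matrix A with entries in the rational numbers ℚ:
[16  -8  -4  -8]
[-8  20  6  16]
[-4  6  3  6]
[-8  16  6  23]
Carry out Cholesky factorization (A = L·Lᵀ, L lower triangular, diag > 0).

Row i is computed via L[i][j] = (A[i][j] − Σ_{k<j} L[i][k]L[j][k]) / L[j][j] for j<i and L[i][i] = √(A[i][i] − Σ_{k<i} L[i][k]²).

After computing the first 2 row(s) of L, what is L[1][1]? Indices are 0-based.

Step 1: L[0][0] = √(16) = 4.
  L[1][0] = (-8) / L[0][0] = -2.
Step 2: L[1][1] = √(16) = 4.

L[1][1] = 4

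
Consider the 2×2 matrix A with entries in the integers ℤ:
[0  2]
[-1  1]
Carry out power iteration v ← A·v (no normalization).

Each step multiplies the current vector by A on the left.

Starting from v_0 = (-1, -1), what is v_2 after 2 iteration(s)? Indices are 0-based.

v_0 = (-1, -1).
v_1 = A·v_0 = (-2, 0).
v_2 = A·v_1 = (0, 2).

v_2 = (0, 2)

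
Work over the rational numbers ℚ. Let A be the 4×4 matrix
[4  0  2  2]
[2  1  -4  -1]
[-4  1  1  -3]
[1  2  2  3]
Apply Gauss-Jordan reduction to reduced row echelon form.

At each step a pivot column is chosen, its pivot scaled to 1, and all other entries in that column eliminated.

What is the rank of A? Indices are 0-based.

rank = 4

pivot(0,0)=4: scale R0 → (1, 0, 1/2, 1/2)
  clear (1,0): R1 −= (2)R0 → (0, 1, -5, -2)
  clear (2,0): R2 −= (-4)R0 → (0, 1, 3, -1)
  clear (3,0): R3 −= (1)R0 → (0, 2, 3/2, 5/2)
pivot(1,1)=1: scale R1 → (0, 1, -5, -2)
  clear (2,1): R2 −= (1)R1 → (0, 0, 8, 1)
  clear (3,1): R3 −= (2)R1 → (0, 0, 23/2, 13/2)
pivot(2,2)=8: scale R2 → (0, 0, 1, 1/8)
  clear (0,2): R0 −= (1/2)R2 → (1, 0, 0, 7/16)
  clear (1,2): R1 −= (-5)R2 → (0, 1, 0, -11/8)
  clear (3,2): R3 −= (23/2)R2 → (0, 0, 0, 81/16)
pivot(3,3)=81/16: scale R3 → (0, 0, 0, 1)
  clear (0,3): R0 −= (7/16)R3 → (1, 0, 0, 0)
  clear (1,3): R1 −= (-11/8)R3 → (0, 1, 0, 0)
  clear (2,3): R2 −= (1/8)R3 → (0, 0, 1, 0)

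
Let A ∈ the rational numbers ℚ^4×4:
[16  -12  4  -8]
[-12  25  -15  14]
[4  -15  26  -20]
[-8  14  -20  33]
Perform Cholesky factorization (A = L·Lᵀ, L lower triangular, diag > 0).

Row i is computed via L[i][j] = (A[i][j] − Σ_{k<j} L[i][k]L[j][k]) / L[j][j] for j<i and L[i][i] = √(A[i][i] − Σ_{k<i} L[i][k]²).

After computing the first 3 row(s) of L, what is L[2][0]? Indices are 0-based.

L[2][0] = 1

Step 1: L[0][0] = √(16) = 4.
  L[1][0] = (-12) / L[0][0] = -3.
Step 2: L[1][1] = √(16) = 4.
  L[2][0] = (4) / L[0][0] = 1.
  L[2][1] = (-12) / L[1][1] = -3.
Step 3: L[2][2] = √(16) = 4.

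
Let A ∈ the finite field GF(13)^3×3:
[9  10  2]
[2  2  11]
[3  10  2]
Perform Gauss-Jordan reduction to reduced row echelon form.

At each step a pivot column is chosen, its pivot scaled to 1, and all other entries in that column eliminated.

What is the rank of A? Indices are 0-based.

[1] R0 /= 9  ⇒  (1, 4, 6)
     R1 -= 2·R0  ⇒  (0, 7, 12)
     R2 -= 3·R0  ⇒  (0, 11, 10)
[2] R1 /= 7  ⇒  (0, 1, 11)
     R0 -= 4·R1  ⇒  (1, 0, 1)
     R2 -= 11·R1  ⇒  (0, 0, 6)
[3] R2 /= 6  ⇒  (0, 0, 1)
     R0 -= 1·R2  ⇒  (1, 0, 0)
     R1 -= 11·R2  ⇒  (0, 1, 0)

rank = 3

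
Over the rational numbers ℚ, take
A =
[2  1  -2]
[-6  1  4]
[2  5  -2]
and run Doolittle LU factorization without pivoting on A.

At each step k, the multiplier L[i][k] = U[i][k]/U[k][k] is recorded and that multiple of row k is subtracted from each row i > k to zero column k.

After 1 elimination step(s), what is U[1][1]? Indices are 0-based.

Step 1: pivot at (0,0) is 2.
  row1 ← row1 − (-3)·row0  ⇒  L[1][0]=-3, U row1=(0, 4, -2)
  row2 ← row2 − (1)·row0  ⇒  L[2][0]=1, U row2=(0, 4, 0)

U[1][1] = 4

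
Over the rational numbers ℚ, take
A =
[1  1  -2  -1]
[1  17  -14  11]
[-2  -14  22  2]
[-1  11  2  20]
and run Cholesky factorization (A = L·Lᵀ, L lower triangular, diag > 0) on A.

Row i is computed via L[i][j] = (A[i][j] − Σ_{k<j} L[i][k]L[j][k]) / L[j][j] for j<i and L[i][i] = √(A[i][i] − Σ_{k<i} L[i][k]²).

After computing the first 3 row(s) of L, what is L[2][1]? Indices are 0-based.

Step 1: L[0][0] = √(1) = 1.
  L[1][0] = (1) / L[0][0] = 1.
Step 2: L[1][1] = √(16) = 4.
  L[2][0] = (-2) / L[0][0] = -2.
  L[2][1] = (-12) / L[1][1] = -3.
Step 3: L[2][2] = √(9) = 3.

L[2][1] = -3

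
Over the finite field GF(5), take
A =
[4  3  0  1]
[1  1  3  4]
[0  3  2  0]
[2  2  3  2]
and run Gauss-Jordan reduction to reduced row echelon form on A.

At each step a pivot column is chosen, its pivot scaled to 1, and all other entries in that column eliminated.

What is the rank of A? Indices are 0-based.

pivot(0,0)=4: scale R0 → (1, 2, 0, 4)
  clear (1,0): R1 −= (1)R0 → (0, 4, 3, 0)
  clear (3,0): R3 −= (2)R0 → (0, 3, 3, 4)
pivot(1,1)=4: scale R1 → (0, 1, 2, 0)
  clear (0,1): R0 −= (2)R1 → (1, 0, 1, 4)
  clear (2,1): R2 −= (3)R1 → (0, 0, 1, 0)
  clear (3,1): R3 −= (3)R1 → (0, 0, 2, 4)
pivot(2,2)=1: scale R2 → (0, 0, 1, 0)
  clear (0,2): R0 −= (1)R2 → (1, 0, 0, 4)
  clear (1,2): R1 −= (2)R2 → (0, 1, 0, 0)
  clear (3,2): R3 −= (2)R2 → (0, 0, 0, 4)
pivot(3,3)=4: scale R3 → (0, 0, 0, 1)
  clear (0,3): R0 −= (4)R3 → (1, 0, 0, 0)

rank = 4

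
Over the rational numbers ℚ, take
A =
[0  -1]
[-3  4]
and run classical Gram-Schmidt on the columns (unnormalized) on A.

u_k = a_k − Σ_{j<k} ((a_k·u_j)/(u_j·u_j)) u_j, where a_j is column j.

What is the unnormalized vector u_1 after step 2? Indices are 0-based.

Step 1: u_0 = a_0 = (0, -3).
Step 2: u_1 = a_1 − (-4/3)·u_0 = (-1, 0).

u_1 = (-1, 0)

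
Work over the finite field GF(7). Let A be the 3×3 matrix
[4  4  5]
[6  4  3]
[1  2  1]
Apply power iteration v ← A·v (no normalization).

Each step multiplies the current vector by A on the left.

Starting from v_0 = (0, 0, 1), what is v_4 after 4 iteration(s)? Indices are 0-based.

v_4 = (2, 3, 3)

v_0 = (0, 0, 1).
v_1 = A·v_0 = (5, 3, 1).
v_2 = A·v_1 = (2, 3, 5).
v_3 = A·v_2 = (3, 4, 6).
v_4 = A·v_3 = (2, 3, 3).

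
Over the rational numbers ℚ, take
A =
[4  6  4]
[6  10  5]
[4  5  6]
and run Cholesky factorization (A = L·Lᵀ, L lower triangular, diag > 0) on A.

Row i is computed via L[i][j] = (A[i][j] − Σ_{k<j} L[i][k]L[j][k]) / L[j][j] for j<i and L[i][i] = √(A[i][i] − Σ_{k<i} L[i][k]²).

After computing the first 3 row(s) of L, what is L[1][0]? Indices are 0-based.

L[1][0] = 3

Step 1: L[0][0] = √(4) = 2.
  L[1][0] = (6) / L[0][0] = 3.
Step 2: L[1][1] = √(1) = 1.
  L[2][0] = (4) / L[0][0] = 2.
  L[2][1] = (-1) / L[1][1] = -1.
Step 3: L[2][2] = √(1) = 1.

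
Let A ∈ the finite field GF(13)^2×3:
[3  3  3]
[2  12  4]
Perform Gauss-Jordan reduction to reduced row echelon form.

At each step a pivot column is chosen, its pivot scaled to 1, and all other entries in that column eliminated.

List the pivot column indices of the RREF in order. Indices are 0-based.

pivot columns: 0, 1

[1] R0 /= 3  ⇒  (1, 1, 1)
     R1 -= 2·R0  ⇒  (0, 10, 2)
[2] R1 /= 10  ⇒  (0, 1, 8)
     R0 -= 1·R1  ⇒  (1, 0, 6)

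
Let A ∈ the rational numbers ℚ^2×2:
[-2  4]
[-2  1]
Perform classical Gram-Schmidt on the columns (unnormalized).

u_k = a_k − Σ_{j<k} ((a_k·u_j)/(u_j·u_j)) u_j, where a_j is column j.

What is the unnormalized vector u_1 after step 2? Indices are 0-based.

Step 1: u_0 = a_0 = (-2, -2).
Step 2: u_1 = a_1 − (-5/4)·u_0 = (3/2, -3/2).

u_1 = (3/2, -3/2)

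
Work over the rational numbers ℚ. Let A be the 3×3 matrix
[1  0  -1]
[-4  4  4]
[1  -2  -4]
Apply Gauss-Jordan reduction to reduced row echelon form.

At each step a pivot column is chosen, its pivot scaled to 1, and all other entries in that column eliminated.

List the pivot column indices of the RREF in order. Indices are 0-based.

pivot columns: 0, 1, 2

step 1: normalize row 0 (÷1) = (1, 0, -1)
  row 1: subtract -4×row0 = (0, 4, 0)
  row 2: subtract 1×row0 = (0, -2, -3)
step 2: normalize row 1 (÷4) = (0, 1, 0)
  row 2: subtract -2×row1 = (0, 0, -3)
step 3: normalize row 2 (÷-3) = (0, 0, 1)
  row 0: subtract -1×row2 = (1, 0, 0)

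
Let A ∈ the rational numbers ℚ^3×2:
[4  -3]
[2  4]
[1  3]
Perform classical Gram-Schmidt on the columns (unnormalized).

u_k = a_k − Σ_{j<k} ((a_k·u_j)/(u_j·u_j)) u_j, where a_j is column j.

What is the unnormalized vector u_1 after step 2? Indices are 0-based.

u_1 = (-59/21, 86/21, 64/21)

Step 1: u_0 = a_0 = (4, 2, 1).
Step 2: u_1 = a_1 − (-1/21)·u_0 = (-59/21, 86/21, 64/21).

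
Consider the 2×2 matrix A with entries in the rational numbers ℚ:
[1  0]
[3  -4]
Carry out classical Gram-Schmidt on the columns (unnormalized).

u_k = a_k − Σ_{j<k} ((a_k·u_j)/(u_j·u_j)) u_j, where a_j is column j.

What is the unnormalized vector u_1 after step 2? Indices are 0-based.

u_1 = (6/5, -2/5)

Step 1: u_0 = a_0 = (1, 3).
Step 2: u_1 = a_1 − (-6/5)·u_0 = (6/5, -2/5).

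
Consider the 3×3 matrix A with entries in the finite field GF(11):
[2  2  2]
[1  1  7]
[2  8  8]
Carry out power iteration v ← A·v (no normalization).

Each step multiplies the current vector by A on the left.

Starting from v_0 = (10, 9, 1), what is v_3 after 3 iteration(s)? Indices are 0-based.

v_3 = (5, 2, 8)

v_0 = (10, 9, 1).
v_1 = A·v_0 = (7, 4, 1).
v_2 = A·v_1 = (2, 7, 10).
v_3 = A·v_2 = (5, 2, 8).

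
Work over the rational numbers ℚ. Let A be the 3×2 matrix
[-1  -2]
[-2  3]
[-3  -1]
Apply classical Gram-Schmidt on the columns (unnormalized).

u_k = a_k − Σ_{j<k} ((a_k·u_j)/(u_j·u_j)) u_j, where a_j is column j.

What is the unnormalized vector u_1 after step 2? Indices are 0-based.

Step 1: u_0 = a_0 = (-1, -2, -3).
Step 2: u_1 = a_1 − (-1/14)·u_0 = (-29/14, 20/7, -17/14).

u_1 = (-29/14, 20/7, -17/14)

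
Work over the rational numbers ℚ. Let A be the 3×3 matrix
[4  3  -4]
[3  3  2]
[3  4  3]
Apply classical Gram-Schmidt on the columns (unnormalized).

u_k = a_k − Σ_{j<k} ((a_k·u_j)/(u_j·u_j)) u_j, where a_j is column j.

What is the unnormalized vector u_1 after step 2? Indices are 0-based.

u_1 = (-15/17, 3/34, 37/34)

Step 1: u_0 = a_0 = (4, 3, 3).
Step 2: u_1 = a_1 − (33/34)·u_0 = (-15/17, 3/34, 37/34).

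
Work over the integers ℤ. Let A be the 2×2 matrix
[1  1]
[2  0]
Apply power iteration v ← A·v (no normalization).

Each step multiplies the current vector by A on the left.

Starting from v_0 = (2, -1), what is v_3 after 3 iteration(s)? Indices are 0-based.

v_0 = (2, -1).
v_1 = A·v_0 = (1, 4).
v_2 = A·v_1 = (5, 2).
v_3 = A·v_2 = (7, 10).

v_3 = (7, 10)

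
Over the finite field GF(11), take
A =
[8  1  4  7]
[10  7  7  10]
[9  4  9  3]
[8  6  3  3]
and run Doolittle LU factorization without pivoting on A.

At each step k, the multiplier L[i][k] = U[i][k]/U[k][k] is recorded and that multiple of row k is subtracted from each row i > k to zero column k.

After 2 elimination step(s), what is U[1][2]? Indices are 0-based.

U[1][2] = 2

Step 1: pivot at (0,0) is 8.
  row1 ← row1 − (4)·row0  ⇒  L[1][0]=4, U row1=(0, 3, 2, 4)
  row2 ← row2 − (8)·row0  ⇒  L[2][0]=8, U row2=(0, 7, 10, 2)
  row3 ← row3 − (1)·row0  ⇒  L[3][0]=1, U row3=(0, 5, 10, 7)
Step 2: pivot at (1,1) is 3.
  row2 ← row2 − (6)·row1  ⇒  L[2][1]=6, U row2=(0, 0, 9, 0)
  row3 ← row3 − (9)·row1  ⇒  L[3][1]=9, U row3=(0, 0, 3, 4)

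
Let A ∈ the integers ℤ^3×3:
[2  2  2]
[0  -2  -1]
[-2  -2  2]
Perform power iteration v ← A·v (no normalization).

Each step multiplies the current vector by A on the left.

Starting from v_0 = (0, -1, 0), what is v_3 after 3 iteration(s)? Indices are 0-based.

v_3 = (4, 8, 12)

v_0 = (0, -1, 0).
v_1 = A·v_0 = (-2, 2, 2).
v_2 = A·v_1 = (4, -6, 4).
v_3 = A·v_2 = (4, 8, 12).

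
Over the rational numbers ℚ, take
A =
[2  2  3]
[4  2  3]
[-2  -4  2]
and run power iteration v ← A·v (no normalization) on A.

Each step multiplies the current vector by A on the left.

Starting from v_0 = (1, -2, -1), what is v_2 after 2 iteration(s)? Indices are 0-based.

v_0 = (1, -2, -1).
v_1 = A·v_0 = (-5, -3, 4).
v_2 = A·v_1 = (-4, -14, 30).

v_2 = (-4, -14, 30)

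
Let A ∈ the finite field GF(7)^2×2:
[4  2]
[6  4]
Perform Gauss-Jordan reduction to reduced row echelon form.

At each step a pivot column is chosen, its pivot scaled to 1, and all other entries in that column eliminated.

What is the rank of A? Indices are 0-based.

rank = 2

pivot(0,0)=4: scale R0 → (1, 4)
  clear (1,0): R1 −= (6)R0 → (0, 1)
pivot(1,1)=1: scale R1 → (0, 1)
  clear (0,1): R0 −= (4)R1 → (1, 0)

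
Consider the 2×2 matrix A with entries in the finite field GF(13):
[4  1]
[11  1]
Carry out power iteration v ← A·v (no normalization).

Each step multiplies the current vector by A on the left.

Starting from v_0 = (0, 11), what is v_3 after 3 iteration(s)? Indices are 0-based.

v_3 = (1, 9)

v_0 = (0, 11).
v_1 = A·v_0 = (11, 11).
v_2 = A·v_1 = (3, 2).
v_3 = A·v_2 = (1, 9).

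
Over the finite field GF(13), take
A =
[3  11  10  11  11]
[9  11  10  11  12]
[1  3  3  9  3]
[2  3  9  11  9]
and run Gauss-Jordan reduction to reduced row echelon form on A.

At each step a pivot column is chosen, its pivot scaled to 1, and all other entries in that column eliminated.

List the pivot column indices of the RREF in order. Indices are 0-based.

[1] R0 /= 3  ⇒  (1, 8, 12, 8, 8)
     R1 -= 9·R0  ⇒  (0, 4, 6, 4, 5)
     R2 -= 1·R0  ⇒  (0, 8, 4, 1, 8)
     R3 -= 2·R0  ⇒  (0, 0, 11, 8, 6)
[2] R1 /= 4  ⇒  (0, 1, 8, 1, 11)
     R0 -= 8·R1  ⇒  (1, 0, 0, 0, 11)
     R2 -= 8·R1  ⇒  (0, 0, 5, 6, 11)
[3] R2 /= 5  ⇒  (0, 0, 1, 9, 10)
     R1 -= 8·R2  ⇒  (0, 1, 0, 7, 9)
     R3 -= 11·R2  ⇒  (0, 0, 0, 0, 0)
column 3 empty below row 3
column 4 empty below row 3

pivot columns: 0, 1, 2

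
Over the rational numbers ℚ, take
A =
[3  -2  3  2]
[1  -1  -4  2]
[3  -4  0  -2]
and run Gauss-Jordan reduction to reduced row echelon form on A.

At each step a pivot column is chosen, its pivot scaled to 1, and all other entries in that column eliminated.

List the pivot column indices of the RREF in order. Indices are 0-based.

pivot columns: 0, 1, 2

pivot(0,0)=3: scale R0 → (1, -2/3, 1, 2/3)
  clear (1,0): R1 −= (1)R0 → (0, -1/3, -5, 4/3)
  clear (2,0): R2 −= (3)R0 → (0, -2, -3, -4)
pivot(1,1)=-1/3: scale R1 → (0, 1, 15, -4)
  clear (0,1): R0 −= (-2/3)R1 → (1, 0, 11, -2)
  clear (2,1): R2 −= (-2)R1 → (0, 0, 27, -12)
pivot(2,2)=27: scale R2 → (0, 0, 1, -4/9)
  clear (0,2): R0 −= (11)R2 → (1, 0, 0, 26/9)
  clear (1,2): R1 −= (15)R2 → (0, 1, 0, 8/3)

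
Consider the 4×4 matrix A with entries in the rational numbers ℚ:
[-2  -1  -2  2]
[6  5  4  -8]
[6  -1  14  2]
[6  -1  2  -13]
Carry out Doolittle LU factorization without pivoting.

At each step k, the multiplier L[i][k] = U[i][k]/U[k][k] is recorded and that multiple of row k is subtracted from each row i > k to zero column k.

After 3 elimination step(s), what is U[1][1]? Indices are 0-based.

Step 1: pivot at (0,0) is -2.
  row1 ← row1 − (-3)·row0  ⇒  L[1][0]=-3, U row1=(0, 2, -2, -2)
  row2 ← row2 − (-3)·row0  ⇒  L[2][0]=-3, U row2=(0, -4, 8, 8)
  row3 ← row3 − (-3)·row0  ⇒  L[3][0]=-3, U row3=(0, -4, -4, -7)
Step 2: pivot at (1,1) is 2.
  row2 ← row2 − (-2)·row1  ⇒  L[2][1]=-2, U row2=(0, 0, 4, 4)
  row3 ← row3 − (-2)·row1  ⇒  L[3][1]=-2, U row3=(0, 0, -8, -11)
Step 3: pivot at (2,2) is 4.
  row3 ← row3 − (-2)·row2  ⇒  L[3][2]=-2, U row3=(0, 0, 0, -3)

U[1][1] = 2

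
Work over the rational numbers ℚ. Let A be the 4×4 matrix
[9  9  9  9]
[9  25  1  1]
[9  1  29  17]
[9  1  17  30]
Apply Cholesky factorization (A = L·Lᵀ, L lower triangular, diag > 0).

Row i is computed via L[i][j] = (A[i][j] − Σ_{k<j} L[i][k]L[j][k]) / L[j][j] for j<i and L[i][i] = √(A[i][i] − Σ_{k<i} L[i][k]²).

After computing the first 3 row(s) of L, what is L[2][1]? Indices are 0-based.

Step 1: L[0][0] = √(9) = 3.
  L[1][0] = (9) / L[0][0] = 3.
Step 2: L[1][1] = √(16) = 4.
  L[2][0] = (9) / L[0][0] = 3.
  L[2][1] = (-8) / L[1][1] = -2.
Step 3: L[2][2] = √(16) = 4.

L[2][1] = -2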